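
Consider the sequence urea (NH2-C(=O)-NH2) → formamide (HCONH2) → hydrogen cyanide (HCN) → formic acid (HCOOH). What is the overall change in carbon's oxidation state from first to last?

-2

Carbon oxidation states along the series — urea: +4, formamide: +2, hydrogen cyanide: +2, formic acid: +2.
Net change = +2 − (+4) = -2.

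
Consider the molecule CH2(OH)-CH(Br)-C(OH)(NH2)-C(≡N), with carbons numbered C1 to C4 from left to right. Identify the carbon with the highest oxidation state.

C4

Each bond to a more electronegative atom (O, N, halogen) counts +1, each bond to a less electronegative atom (H, metal, B, Si) counts −1, and each C–C bond counts 0. Tallying each carbon:
C1: 1C, 2H, 1O → 0 − 2 + 1 = -1
C2: 2C, 1H, 1Br → 0 − 1 + 1 = 0
C3: 2C, 1O, 1N → 0 + 1 + 1 = +2
C4: 1C, 3N → 0 + 3 = +3
The most oxidised carbon is C4 at +3.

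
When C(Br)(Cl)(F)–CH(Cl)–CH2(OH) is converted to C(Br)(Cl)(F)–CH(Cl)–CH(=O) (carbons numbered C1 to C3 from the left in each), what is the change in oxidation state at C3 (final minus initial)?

+2

Before: C3 has 1 bond to C, 2 bonds to H, 1 bond to O → oxidation state -1.
After: C3 has 1 bond to C, 1 bond to H, 2 bonds to O → oxidation state +1.
Δ = +1 − (-1) = +2, so this is an oxidation at C3.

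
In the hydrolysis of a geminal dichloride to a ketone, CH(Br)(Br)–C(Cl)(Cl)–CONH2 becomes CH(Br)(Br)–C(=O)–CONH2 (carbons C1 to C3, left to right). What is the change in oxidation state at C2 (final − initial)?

Before: C2 has 2 bonds to C, 2 bonds to Cl → oxidation state +2.
After: C2 has 2 bonds to C, 2 bonds to O → oxidation state +2.
Δ = +2 − (+2) = 0, so no net redox change at C2.

0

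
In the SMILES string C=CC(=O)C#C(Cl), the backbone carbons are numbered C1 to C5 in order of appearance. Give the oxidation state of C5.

Assign +1 per bond to O/N/halogen, −1 per bond to H or an electropositive element, and 0 per bond to carbon.
C5 has a triple bond to C (3×0 = 0), one bond to Cl (+1).
Oxidation state = 0 + 1 = +1.

+1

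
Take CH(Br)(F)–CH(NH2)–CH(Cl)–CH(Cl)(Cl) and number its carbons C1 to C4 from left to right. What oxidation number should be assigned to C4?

+1

C4 has one bond to C (0), one bond to Cl (+1), one bond to Cl (+1), one bond to H (-1).
Oxidation state = 0 + 1 + 1 − 1 = +1.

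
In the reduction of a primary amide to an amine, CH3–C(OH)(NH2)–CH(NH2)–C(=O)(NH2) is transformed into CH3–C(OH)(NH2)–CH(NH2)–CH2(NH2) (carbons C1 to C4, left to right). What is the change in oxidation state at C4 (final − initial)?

Before: C4 has 1 bond to C, 2 bonds to O, 1 bond to N → oxidation state +3.
After: C4 has 1 bond to C, 2 bonds to H, 1 bond to N → oxidation state -1.
Δ = -1 − (+3) = -4, so this is a reduction at C4.

-4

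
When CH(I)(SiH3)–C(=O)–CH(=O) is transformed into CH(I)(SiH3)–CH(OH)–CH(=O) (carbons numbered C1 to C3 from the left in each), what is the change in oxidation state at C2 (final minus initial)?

-2

Before: C2 has 2 bonds to C, 2 bonds to O → oxidation state +2.
After: C2 has 2 bonds to C, 1 bond to H, 1 bond to O → oxidation state 0.
Δ = 0 − (+2) = -2, so this is a reduction at C2.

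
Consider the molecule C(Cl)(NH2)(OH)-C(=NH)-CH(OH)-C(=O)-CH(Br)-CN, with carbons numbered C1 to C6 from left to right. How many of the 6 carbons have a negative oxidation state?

Tallying each carbon's bonds:
C1: 1C, 1O, 1N, 1Cl → 0 + 1 + 1 + 1 = +3
C2: 2C, 2N → 0 + 2 = +2
C3: 2C, 1H, 1O → 0 − 1 + 1 = 0
C4: 2C, 2O → 0 + 2 = +2
C5: 2C, 1H, 1Br → 0 − 1 + 1 = 0
C6: 1C, 3N → 0 + 3 = +3
0 carbons meet the condition.

0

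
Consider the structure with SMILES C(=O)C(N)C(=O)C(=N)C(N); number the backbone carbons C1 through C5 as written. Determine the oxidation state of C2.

Count +1 for every bond to an atom more electronegative than carbon and −1 for every bond to one less electronegative; C–C bonds are 0.
C2 has one bond to C (0), one bond to C (0), one bond to H (-1), one bond to N (+1).
Oxidation state = 0 + 0 − 1 + 1 = 0.

0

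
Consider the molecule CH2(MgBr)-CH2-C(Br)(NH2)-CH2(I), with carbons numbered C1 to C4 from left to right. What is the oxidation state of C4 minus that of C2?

C4: 1C, 2H, 1I → 0 − 2 + 1 = -1
C2: 2C, 2H → 0 − 2 = -2
Difference: -1 − (-2) = +1.

+1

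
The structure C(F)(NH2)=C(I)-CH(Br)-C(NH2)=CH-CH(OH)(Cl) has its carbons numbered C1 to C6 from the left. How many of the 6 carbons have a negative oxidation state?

Bonds to more-electronegative neighbours contribute +1 each, bonds to H or metals contribute −1 each, and C–C bonds contribute 0. Tallying each carbon:
C1: 2C, 1N, 1F → 0 + 1 + 1 = +2
C2: 3C, 1I → 0 + 1 = +1
C3: 2C, 1H, 1Br → 0 − 1 + 1 = 0
C4: 3C, 1N → 0 + 1 = +1
C5: 3C, 1H → 0 − 1 = -1
C6: 1C, 1H, 1O, 1Cl → 0 − 1 + 1 + 1 = +1
1 carbon (C5) meets the condition.

1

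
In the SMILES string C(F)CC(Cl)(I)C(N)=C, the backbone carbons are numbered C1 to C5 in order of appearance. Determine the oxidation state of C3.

Each bond to a more electronegative atom (O, N, halogen) counts +1, each bond to a less electronegative atom (H, metal, B, Si) counts −1, and each C–C bond counts 0.
C3 has one bond to C (0), one bond to C (0), one bond to Cl (+1), one bond to I (+1).
Oxidation state = 0 + 0 + 1 + 1 = +2.

+2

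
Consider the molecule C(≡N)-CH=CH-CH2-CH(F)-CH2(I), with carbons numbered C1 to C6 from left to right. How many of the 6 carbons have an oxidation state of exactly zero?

Assign +1 per bond to O/N/halogen, −1 per bond to H or an electropositive element, and 0 per bond to carbon. Tallying each carbon:
C1: 1C, 3N → 0 + 3 = +3
C2: 3C, 1H → 0 − 1 = -1
C3: 3C, 1H → 0 − 1 = -1
C4: 2C, 2H → 0 − 2 = -2
C5: 2C, 1H, 1F → 0 − 1 + 1 = 0
C6: 1C, 2H, 1I → 0 − 2 + 1 = -1
1 carbon (C5) meets the condition.

1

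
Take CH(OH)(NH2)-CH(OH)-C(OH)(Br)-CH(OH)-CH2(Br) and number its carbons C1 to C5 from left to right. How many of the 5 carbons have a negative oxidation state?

1

Tallying each carbon's bonds:
C1: 1C, 1H, 1O, 1N → 0 − 1 + 1 + 1 = +1
C2: 2C, 1H, 1O → 0 − 1 + 1 = 0
C3: 2C, 1O, 1Br → 0 + 1 + 1 = +2
C4: 2C, 1H, 1O → 0 − 1 + 1 = 0
C5: 1C, 2H, 1Br → 0 − 2 + 1 = -1
1 carbon (C5) meets the condition.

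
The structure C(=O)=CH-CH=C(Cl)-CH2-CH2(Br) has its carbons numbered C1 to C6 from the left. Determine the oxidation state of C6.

-1

C6 has one bond to C (0), one bond to Br (+1), one bond to H (-1), one bond to H (-1).
Oxidation state = 0 + 1 − 1 − 1 = -1.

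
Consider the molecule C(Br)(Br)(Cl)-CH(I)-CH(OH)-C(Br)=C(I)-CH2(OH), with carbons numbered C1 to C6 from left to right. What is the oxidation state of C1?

+3

Assign +1 per bond to O/N/halogen, −1 per bond to H or an electropositive element, and 0 per bond to carbon.
C1 has one bond to C (0), one bond to Br (+1), one bond to Br (+1), one bond to Cl (+1).
Oxidation state = 0 + 1 + 1 + 1 = +3.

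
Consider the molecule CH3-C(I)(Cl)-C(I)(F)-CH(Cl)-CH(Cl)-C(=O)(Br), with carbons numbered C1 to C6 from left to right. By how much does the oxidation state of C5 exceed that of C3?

-2

C5: 2C, 1H, 1Cl → 0 − 1 + 1 = 0
C3: 2C, 1F, 1I → 0 + 1 + 1 = +2
Difference: 0 − (+2) = -2.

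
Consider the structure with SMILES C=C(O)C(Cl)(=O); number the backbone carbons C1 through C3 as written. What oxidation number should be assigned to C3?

+3

Assign +1 per bond to O/N/halogen, −1 per bond to H or an electropositive element, and 0 per bond to carbon.
C3 has one bond to C (0), one bond to Cl (+1), a double bond to O (2×+1 = +2).
Oxidation state = 0 + 1 + 2 = +3.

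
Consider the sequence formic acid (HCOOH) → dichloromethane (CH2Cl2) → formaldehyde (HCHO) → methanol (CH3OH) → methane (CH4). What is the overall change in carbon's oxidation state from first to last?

-6

Carbon oxidation states along the series — formic acid: +2, dichloromethane: 0, formaldehyde: 0, methanol: -2, methane: -4.
Net change = -4 − (+2) = -6.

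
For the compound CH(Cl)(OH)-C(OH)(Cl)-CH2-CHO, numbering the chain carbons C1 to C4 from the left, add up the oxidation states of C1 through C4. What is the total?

+2

Tallying each carbon's bonds:
C1: 1C, 1H, 1O, 1Cl → 0 − 1 + 1 + 1 = +1
C2: 2C, 1O, 1Cl → 0 + 1 + 1 = +2
C3: 2C, 2H → 0 − 2 = -2
C4: 1C, 1H, 2O → 0 − 1 + 2 = +1
Sum = +1 + 2 − 2 + 1 = +2.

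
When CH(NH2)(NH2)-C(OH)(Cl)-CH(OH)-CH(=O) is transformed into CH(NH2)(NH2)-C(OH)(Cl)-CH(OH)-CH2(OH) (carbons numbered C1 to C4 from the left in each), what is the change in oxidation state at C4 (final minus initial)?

Before: C4 has 1 bond to C, 1 bond to H, 2 bonds to O → oxidation state +1.
After: C4 has 1 bond to C, 2 bonds to H, 1 bond to O → oxidation state -1.
Δ = -1 − (+1) = -2, so this is a reduction at C4.

-2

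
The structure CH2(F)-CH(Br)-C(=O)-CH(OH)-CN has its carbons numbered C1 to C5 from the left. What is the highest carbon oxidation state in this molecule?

+3

Each bond to a more electronegative atom (O, N, halogen) counts +1, each bond to a less electronegative atom (H, metal, B, Si) counts −1, and each C–C bond counts 0. Tallying each carbon:
C1: 1C, 2H, 1F → 0 − 2 + 1 = -1
C2: 2C, 1H, 1Br → 0 − 1 + 1 = 0
C3: 2C, 2O → 0 + 2 = +2
C4: 2C, 1H, 1O → 0 − 1 + 1 = 0
C5: 1C, 3N → 0 + 3 = +3
The highest value is +3.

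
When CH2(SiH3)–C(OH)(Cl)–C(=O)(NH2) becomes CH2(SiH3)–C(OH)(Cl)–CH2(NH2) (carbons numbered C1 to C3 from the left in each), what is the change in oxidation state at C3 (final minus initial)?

-4

Before: C3 has 1 bond to C, 2 bonds to O, 1 bond to N → oxidation state +3.
After: C3 has 1 bond to C, 2 bonds to H, 1 bond to N → oxidation state -1.
Δ = -1 − (+3) = -4, so this is a reduction at C3.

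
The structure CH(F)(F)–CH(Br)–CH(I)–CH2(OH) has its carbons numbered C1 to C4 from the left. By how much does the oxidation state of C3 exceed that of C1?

-1

C3: 2C, 1H, 1I → 0 − 1 + 1 = 0
C1: 1C, 1H, 2F → 0 − 1 + 2 = +1
Difference: 0 − (+1) = -1.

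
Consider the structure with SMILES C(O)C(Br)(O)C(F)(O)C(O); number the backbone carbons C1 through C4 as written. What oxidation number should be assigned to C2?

Each bond to a more electronegative atom (O, N, halogen) counts +1, each bond to a less electronegative atom (H, metal, B, Si) counts −1, and each C–C bond counts 0.
C2 has one bond to C (0), one bond to C (0), one bond to Br (+1), one bond to O (+1).
Oxidation state = 0 + 0 + 1 + 1 = +2.

+2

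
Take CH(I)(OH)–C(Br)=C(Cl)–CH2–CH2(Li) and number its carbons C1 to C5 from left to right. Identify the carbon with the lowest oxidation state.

Tallying each carbon's bonds:
C1: 1C, 1H, 1O, 1I → 0 − 1 + 1 + 1 = +1
C2: 3C, 1Br → 0 + 1 = +1
C3: 3C, 1Cl → 0 + 1 = +1
C4: 2C, 2H → 0 − 2 = -2
C5: 1C, 2H, 1Li → 0 − 2 − 1 = -3
The most reduced carbon is C5 at -3.

C5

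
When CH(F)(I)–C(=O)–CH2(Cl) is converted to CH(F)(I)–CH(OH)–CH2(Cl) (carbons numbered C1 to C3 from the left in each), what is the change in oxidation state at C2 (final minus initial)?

-2

Before: C2 has 2 bonds to C, 2 bonds to O → oxidation state +2.
After: C2 has 2 bonds to C, 1 bond to H, 1 bond to O → oxidation state 0.
Δ = 0 − (+2) = -2, so this is a reduction at C2.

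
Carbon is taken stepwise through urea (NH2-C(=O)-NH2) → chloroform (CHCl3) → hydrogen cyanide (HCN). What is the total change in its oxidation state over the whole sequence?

-2

Carbon oxidation states along the series — urea: +4, chloroform: +2, hydrogen cyanide: +2.
Net change = +2 − (+4) = -2.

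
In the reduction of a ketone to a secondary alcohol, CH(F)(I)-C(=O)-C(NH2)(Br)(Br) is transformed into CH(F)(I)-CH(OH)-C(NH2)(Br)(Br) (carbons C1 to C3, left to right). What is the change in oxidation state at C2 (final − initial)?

-2

Before: C2 has 2 bonds to C, 2 bonds to O → oxidation state +2.
After: C2 has 2 bonds to C, 1 bond to H, 1 bond to O → oxidation state 0.
Δ = 0 − (+2) = -2, so this is a reduction at C2.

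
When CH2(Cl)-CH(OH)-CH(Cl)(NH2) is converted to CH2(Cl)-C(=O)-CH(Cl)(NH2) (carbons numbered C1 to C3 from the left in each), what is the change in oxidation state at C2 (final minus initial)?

Before: C2 has 2 bonds to C, 1 bond to H, 1 bond to O → oxidation state 0.
After: C2 has 2 bonds to C, 2 bonds to O → oxidation state +2.
Δ = +2 − (0) = +2, so this is an oxidation at C2.

+2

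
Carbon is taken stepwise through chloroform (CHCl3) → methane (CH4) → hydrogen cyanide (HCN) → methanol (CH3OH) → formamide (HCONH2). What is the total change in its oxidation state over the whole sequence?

Carbon oxidation states along the series — chloroform: +2, methane: -4, hydrogen cyanide: +2, methanol: -2, formamide: +2.
Net change = +2 − (+2) = 0.

0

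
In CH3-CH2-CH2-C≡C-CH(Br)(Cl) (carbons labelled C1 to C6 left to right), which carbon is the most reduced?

Tallying each carbon's bonds:
C1: 1C, 3H → 0 − 3 = -3
C2: 2C, 2H → 0 − 2 = -2
C3: 2C, 2H → 0 − 2 = -2
C4: 4C → 0 = 0
C5: 4C → 0 = 0
C6: 1C, 1H, 1Cl, 1Br → 0 − 1 + 1 + 1 = +1
The most reduced carbon is C1 at -3.

C1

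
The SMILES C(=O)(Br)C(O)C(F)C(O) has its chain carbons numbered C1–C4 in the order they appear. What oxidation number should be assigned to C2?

Each bond to a more electronegative atom (O, N, halogen) counts +1, each bond to a less electronegative atom (H, metal, B, Si) counts −1, and each C–C bond counts 0.
C2 has one bond to C (0), one bond to C (0), one bond to H (-1), one bond to O (+1).
Oxidation state = 0 + 0 − 1 + 1 = 0.

0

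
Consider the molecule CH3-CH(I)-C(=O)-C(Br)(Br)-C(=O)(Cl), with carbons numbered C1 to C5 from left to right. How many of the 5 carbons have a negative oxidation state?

1

Bonds to more-electronegative neighbours contribute +1 each, bonds to H or metals contribute −1 each, and C–C bonds contribute 0. Tallying each carbon:
C1: 1C, 3H → 0 − 3 = -3
C2: 2C, 1H, 1I → 0 − 1 + 1 = 0
C3: 2C, 2O → 0 + 2 = +2
C4: 2C, 2Br → 0 + 2 = +2
C5: 1C, 2O, 1Cl → 0 + 2 + 1 = +3
1 carbon (C1) meets the condition.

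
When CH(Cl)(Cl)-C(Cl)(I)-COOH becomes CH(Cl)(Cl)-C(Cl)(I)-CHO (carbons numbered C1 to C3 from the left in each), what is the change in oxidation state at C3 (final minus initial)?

Before: C3 has 1 bond to C, 3 bonds to O → oxidation state +3.
After: C3 has 1 bond to C, 1 bond to H, 2 bonds to O → oxidation state +1.
Δ = +1 − (+3) = -2, so this is a reduction at C3.

-2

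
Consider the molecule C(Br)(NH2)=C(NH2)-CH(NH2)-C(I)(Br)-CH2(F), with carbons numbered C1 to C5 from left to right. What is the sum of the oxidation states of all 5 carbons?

Assign +1 per bond to O/N/halogen, −1 per bond to H or an electropositive element, and 0 per bond to carbon. Tallying each carbon:
C1: 2C, 1N, 1Br → 0 + 1 + 1 = +2
C2: 3C, 1N → 0 + 1 = +1
C3: 2C, 1H, 1N → 0 − 1 + 1 = 0
C4: 2C, 1Br, 1I → 0 + 1 + 1 = +2
C5: 1C, 2H, 1F → 0 − 2 + 1 = -1
Sum = +2 + 1 + 0 + 2 − 1 = +4.

+4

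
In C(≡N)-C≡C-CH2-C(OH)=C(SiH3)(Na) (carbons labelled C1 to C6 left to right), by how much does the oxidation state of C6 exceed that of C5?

C6: 2C, 1Na, 1Si → 0 − 1 − 1 = -2
C5: 3C, 1O → 0 + 1 = +1
Difference: -2 − (+1) = -3.

-3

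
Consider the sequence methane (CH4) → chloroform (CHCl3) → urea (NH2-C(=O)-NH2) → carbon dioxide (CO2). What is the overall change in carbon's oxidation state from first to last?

Carbon oxidation states along the series — methane: -4, chloroform: +2, urea: +4, carbon dioxide: +4.
Net change = +4 − (-4) = +8.

+8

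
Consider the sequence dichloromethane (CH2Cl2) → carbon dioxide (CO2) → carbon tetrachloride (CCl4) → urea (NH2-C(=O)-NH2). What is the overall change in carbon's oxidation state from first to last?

+4

Carbon oxidation states along the series — dichloromethane: 0, carbon dioxide: +4, carbon tetrachloride: +4, urea: +4.
Net change = +4 − (0) = +4.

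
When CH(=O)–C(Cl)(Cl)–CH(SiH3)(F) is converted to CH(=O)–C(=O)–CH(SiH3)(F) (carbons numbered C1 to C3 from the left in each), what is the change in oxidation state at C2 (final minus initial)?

Before: C2 has 2 bonds to C, 2 bonds to Cl → oxidation state +2.
After: C2 has 2 bonds to C, 2 bonds to O → oxidation state +2.
Δ = +2 − (+2) = 0, so no net redox change at C2.

0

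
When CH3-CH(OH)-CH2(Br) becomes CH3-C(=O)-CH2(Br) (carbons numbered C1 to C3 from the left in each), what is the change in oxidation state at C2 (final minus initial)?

+2

Before: C2 has 2 bonds to C, 1 bond to H, 1 bond to O → oxidation state 0.
After: C2 has 2 bonds to C, 2 bonds to O → oxidation state +2.
Δ = +2 − (0) = +2, so this is an oxidation at C2.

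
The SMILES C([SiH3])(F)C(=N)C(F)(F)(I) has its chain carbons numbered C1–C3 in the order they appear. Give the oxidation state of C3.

Bonds to more-electronegative neighbours contribute +1 each, bonds to H or metals contribute −1 each, and C–C bonds contribute 0.
C3 has one bond to C (0), one bond to F (+1), one bond to F (+1), one bond to I (+1).
Oxidation state = 0 + 1 + 1 + 1 = +3.

+3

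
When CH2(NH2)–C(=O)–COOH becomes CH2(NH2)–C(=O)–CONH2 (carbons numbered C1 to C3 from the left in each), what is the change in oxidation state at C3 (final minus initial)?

Before: C3 has 1 bond to C, 3 bonds to O → oxidation state +3.
After: C3 has 1 bond to C, 2 bonds to O, 1 bond to N → oxidation state +3.
Δ = +3 − (+3) = 0, so no net redox change at C3.

0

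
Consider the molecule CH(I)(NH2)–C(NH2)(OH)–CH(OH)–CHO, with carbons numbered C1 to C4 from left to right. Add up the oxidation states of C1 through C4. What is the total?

+4

Tallying each carbon's bonds:
C1: 1C, 1H, 1N, 1I → 0 − 1 + 1 + 1 = +1
C2: 2C, 1O, 1N → 0 + 1 + 1 = +2
C3: 2C, 1H, 1O → 0 − 1 + 1 = 0
C4: 1C, 1H, 2O → 0 − 1 + 2 = +1
Sum = +1 + 2 + 0 + 1 = +4.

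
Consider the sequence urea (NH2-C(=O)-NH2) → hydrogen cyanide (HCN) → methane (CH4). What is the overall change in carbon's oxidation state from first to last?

Carbon oxidation states along the series — urea: +4, hydrogen cyanide: +2, methane: -4.
Net change = -4 − (+4) = -8.

-8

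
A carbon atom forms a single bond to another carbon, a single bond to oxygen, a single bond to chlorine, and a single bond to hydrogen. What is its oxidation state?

The carbon has one bond to C (0), one bond to O (+1), one bond to H (-1), one bond to Cl (+1).
Oxidation state = 0 + 1 − 1 + 1 = +1.

+1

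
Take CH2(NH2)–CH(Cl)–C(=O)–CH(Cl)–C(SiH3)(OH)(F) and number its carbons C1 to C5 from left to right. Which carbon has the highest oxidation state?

Tallying each carbon's bonds:
C1: 1C, 2H, 1N → 0 − 2 + 1 = -1
C2: 2C, 1H, 1Cl → 0 − 1 + 1 = 0
C3: 2C, 2O → 0 + 2 = +2
C4: 2C, 1H, 1Cl → 0 − 1 + 1 = 0
C5: 1C, 1O, 1F, 1Si → 0 + 1 + 1 − 1 = +1
The most oxidised carbon is C3 at +2.

C3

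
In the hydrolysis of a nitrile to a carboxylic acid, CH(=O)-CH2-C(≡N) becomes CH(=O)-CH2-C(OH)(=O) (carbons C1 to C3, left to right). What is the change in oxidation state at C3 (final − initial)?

Before: C3 has 1 bond to C, 3 bonds to N → oxidation state +3.
After: C3 has 1 bond to C, 3 bonds to O → oxidation state +3.
Δ = +3 − (+3) = 0, so no net redox change at C3.

0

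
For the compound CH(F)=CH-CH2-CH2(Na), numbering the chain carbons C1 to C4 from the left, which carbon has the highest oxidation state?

C1

Each bond to a more electronegative atom (O, N, halogen) counts +1, each bond to a less electronegative atom (H, metal, B, Si) counts −1, and each C–C bond counts 0. Tallying each carbon:
C1: 2C, 1H, 1F → 0 − 1 + 1 = 0
C2: 3C, 1H → 0 − 1 = -1
C3: 2C, 2H → 0 − 2 = -2
C4: 1C, 2H, 1Na → 0 − 2 − 1 = -3
The most oxidised carbon is C1 at 0.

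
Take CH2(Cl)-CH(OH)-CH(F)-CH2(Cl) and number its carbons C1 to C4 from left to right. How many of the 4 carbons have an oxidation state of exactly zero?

Each bond to a more electronegative atom (O, N, halogen) counts +1, each bond to a less electronegative atom (H, metal, B, Si) counts −1, and each C–C bond counts 0. Tallying each carbon:
C1: 1C, 2H, 1Cl → 0 − 2 + 1 = -1
C2: 2C, 1H, 1O → 0 − 1 + 1 = 0
C3: 2C, 1H, 1F → 0 − 1 + 1 = 0
C4: 1C, 2H, 1Cl → 0 − 2 + 1 = -1
2 carbons (C2, C3) meet the condition.

2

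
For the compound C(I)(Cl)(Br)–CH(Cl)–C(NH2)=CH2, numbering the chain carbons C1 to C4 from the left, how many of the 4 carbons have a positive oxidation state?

2

Tallying each carbon's bonds:
C1: 1C, 1Cl, 1Br, 1I → 0 + 1 + 1 + 1 = +3
C2: 2C, 1H, 1Cl → 0 − 1 + 1 = 0
C3: 3C, 1N → 0 + 1 = +1
C4: 2C, 2H → 0 − 2 = -2
2 carbons (C1, C3) meet the condition.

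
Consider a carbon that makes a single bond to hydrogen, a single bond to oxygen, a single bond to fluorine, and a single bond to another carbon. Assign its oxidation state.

The carbon has one bond to C (0), one bond to O (+1), one bond to F (+1), one bond to H (-1).
Oxidation state = 0 + 1 + 1 − 1 = +1.

+1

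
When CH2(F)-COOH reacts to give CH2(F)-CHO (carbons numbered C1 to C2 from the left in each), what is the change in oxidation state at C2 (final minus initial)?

Before: C2 has 1 bond to C, 3 bonds to O → oxidation state +3.
After: C2 has 1 bond to C, 1 bond to H, 2 bonds to O → oxidation state +1.
Δ = +1 − (+3) = -2, so this is a reduction at C2.

-2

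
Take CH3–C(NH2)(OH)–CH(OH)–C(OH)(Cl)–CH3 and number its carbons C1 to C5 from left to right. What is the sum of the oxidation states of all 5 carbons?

Tallying each carbon's bonds:
C1: 1C, 3H → 0 − 3 = -3
C2: 2C, 1O, 1N → 0 + 1 + 1 = +2
C3: 2C, 1H, 1O → 0 − 1 + 1 = 0
C4: 2C, 1O, 1Cl → 0 + 1 + 1 = +2
C5: 1C, 3H → 0 − 3 = -3
Sum = -3 + 2 + 0 + 2 − 3 = -2.

-2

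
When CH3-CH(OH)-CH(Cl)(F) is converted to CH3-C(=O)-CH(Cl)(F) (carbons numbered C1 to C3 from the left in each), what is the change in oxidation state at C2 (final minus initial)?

+2

Before: C2 has 2 bonds to C, 1 bond to H, 1 bond to O → oxidation state 0.
After: C2 has 2 bonds to C, 2 bonds to O → oxidation state +2.
Δ = +2 − (0) = +2, so this is an oxidation at C2.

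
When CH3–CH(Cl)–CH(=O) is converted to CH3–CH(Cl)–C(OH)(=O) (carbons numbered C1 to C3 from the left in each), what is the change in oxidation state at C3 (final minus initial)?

+2

Before: C3 has 1 bond to C, 1 bond to H, 2 bonds to O → oxidation state +1.
After: C3 has 1 bond to C, 3 bonds to O → oxidation state +3.
Δ = +3 − (+1) = +2, so this is an oxidation at C3.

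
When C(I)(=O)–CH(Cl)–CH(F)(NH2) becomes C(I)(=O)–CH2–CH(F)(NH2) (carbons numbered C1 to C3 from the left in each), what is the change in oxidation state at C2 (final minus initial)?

Before: C2 has 2 bonds to C, 1 bond to H, 1 bond to Cl → oxidation state 0.
After: C2 has 2 bonds to C, 2 bonds to H → oxidation state -2.
Δ = -2 − (0) = -2, so this is a reduction at C2.

-2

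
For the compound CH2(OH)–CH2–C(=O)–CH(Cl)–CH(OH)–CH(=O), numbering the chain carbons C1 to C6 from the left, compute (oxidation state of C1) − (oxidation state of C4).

C1: 1C, 2H, 1O → 0 − 2 + 1 = -1
C4: 2C, 1H, 1Cl → 0 − 1 + 1 = 0
Difference: -1 − (0) = -1.

-1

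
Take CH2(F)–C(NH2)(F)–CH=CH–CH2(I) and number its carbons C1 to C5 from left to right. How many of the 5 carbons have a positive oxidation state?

Tallying each carbon's bonds:
C1: 1C, 2H, 1F → 0 − 2 + 1 = -1
C2: 2C, 1N, 1F → 0 + 1 + 1 = +2
C3: 3C, 1H → 0 − 1 = -1
C4: 3C, 1H → 0 − 1 = -1
C5: 1C, 2H, 1I → 0 − 2 + 1 = -1
1 carbon (C2) meets the condition.

1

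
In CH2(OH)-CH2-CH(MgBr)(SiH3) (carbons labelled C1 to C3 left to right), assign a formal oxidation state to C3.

C3 has one bond to C (0), one bond to Mg (-1), one bond to Si (-1), one bond to H (-1).
Oxidation state = 0 − 1 − 1 − 1 = -3.

-3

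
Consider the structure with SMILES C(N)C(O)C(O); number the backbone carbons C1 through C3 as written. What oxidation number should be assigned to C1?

C1 has one bond to C (0), one bond to H (-1), one bond to N (+1), one bond to H (-1).
Oxidation state = 0 − 1 + 1 − 1 = -1.

-1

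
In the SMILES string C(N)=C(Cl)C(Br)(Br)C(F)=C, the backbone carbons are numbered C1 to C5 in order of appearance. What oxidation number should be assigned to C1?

0

Assign +1 per bond to O/N/halogen, −1 per bond to H or an electropositive element, and 0 per bond to carbon.
C1 has a double bond to C (2×0 = 0), one bond to H (-1), one bond to N (+1).
Oxidation state = 0 − 1 + 1 = 0.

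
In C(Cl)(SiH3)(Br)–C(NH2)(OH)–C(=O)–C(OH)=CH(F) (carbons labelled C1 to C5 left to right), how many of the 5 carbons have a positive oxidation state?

Assign +1 per bond to O/N/halogen, −1 per bond to H or an electropositive element, and 0 per bond to carbon. Tallying each carbon:
C1: 1C, 1Cl, 1Br, 1Si → 0 + 1 + 1 − 1 = +1
C2: 2C, 1O, 1N → 0 + 1 + 1 = +2
C3: 2C, 2O → 0 + 2 = +2
C4: 3C, 1O → 0 + 1 = +1
C5: 2C, 1H, 1F → 0 − 1 + 1 = 0
4 carbons (C1, C2, C3, C4) meet the condition.

4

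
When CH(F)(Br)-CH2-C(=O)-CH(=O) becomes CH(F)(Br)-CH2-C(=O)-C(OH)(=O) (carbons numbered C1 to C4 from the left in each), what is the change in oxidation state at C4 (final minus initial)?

Before: C4 has 1 bond to C, 1 bond to H, 2 bonds to O → oxidation state +1.
After: C4 has 1 bond to C, 3 bonds to O → oxidation state +3.
Δ = +3 − (+1) = +2, so this is an oxidation at C4.

+2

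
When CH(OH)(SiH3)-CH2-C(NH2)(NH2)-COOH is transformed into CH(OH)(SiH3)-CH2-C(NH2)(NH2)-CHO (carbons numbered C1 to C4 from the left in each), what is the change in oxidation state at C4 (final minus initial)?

Before: C4 has 1 bond to C, 3 bonds to O → oxidation state +3.
After: C4 has 1 bond to C, 1 bond to H, 2 bonds to O → oxidation state +1.
Δ = +1 − (+3) = -2, so this is a reduction at C4.

-2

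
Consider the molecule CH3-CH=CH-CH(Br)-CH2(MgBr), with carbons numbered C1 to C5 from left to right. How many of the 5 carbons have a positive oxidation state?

Tallying each carbon's bonds:
C1: 1C, 3H → 0 − 3 = -3
C2: 3C, 1H → 0 − 1 = -1
C3: 3C, 1H → 0 − 1 = -1
C4: 2C, 1H, 1Br → 0 − 1 + 1 = 0
C5: 1C, 2H, 1Mg → 0 − 2 − 1 = -3
0 carbons meet the condition.

0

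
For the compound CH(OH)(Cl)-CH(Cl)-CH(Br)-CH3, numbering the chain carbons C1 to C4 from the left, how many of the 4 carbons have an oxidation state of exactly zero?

2

Tallying each carbon's bonds:
C1: 1C, 1H, 1O, 1Cl → 0 − 1 + 1 + 1 = +1
C2: 2C, 1H, 1Cl → 0 − 1 + 1 = 0
C3: 2C, 1H, 1Br → 0 − 1 + 1 = 0
C4: 1C, 3H → 0 − 3 = -3
2 carbons (C2, C3) meet the condition.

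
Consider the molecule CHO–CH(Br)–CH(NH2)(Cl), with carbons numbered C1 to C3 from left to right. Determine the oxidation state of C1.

+1

C1 has one bond to C (0), one bond to H (-1), a double bond to O (2×+1 = +2).
Oxidation state = 0 − 1 + 2 = +1.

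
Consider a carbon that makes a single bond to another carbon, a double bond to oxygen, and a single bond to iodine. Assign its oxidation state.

+3

Count +1 for every bond to an atom more electronegative than carbon and −1 for every bond to one less electronegative; C–C bonds are 0.
The carbon has one bond to C (0), one bond to I (+1), a double bond to O (2×+1 = +2).
Oxidation state = 0 + 1 + 2 = +3.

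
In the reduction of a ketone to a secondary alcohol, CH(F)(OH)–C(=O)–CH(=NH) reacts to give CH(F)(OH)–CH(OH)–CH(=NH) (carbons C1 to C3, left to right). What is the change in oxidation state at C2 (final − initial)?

-2

Before: C2 has 2 bonds to C, 2 bonds to O → oxidation state +2.
After: C2 has 2 bonds to C, 1 bond to H, 1 bond to O → oxidation state 0.
Δ = 0 − (+2) = -2, so this is a reduction at C2.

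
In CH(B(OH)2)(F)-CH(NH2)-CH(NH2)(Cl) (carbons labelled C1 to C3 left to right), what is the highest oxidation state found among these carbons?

Count +1 for every bond to an atom more electronegative than carbon and −1 for every bond to one less electronegative; C–C bonds are 0. Tallying each carbon:
C1: 1C, 1H, 1F, 1B → 0 − 1 + 1 − 1 = -1
C2: 2C, 1H, 1N → 0 − 1 + 1 = 0
C3: 1C, 1H, 1N, 1Cl → 0 − 1 + 1 + 1 = +1
The highest value is +1.

+1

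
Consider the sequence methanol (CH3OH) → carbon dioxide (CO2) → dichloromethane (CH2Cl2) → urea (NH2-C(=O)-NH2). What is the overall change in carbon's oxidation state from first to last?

Carbon oxidation states along the series — methanol: -2, carbon dioxide: +4, dichloromethane: 0, urea: +4.
Net change = +4 − (-2) = +6.

+6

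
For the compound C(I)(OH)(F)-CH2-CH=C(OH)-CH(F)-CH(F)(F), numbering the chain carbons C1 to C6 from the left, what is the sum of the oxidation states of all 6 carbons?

Each bond to a more electronegative atom (O, N, halogen) counts +1, each bond to a less electronegative atom (H, metal, B, Si) counts −1, and each C–C bond counts 0. Tallying each carbon:
C1: 1C, 1O, 1F, 1I → 0 + 1 + 1 + 1 = +3
C2: 2C, 2H → 0 − 2 = -2
C3: 3C, 1H → 0 − 1 = -1
C4: 3C, 1O → 0 + 1 = +1
C5: 2C, 1H, 1F → 0 − 1 + 1 = 0
C6: 1C, 1H, 2F → 0 − 1 + 2 = +1
Sum = +3 − 2 − 1 + 1 + 0 + 1 = +2.

+2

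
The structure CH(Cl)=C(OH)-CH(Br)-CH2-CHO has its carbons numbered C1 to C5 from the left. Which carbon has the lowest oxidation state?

C4

Bonds to more-electronegative neighbours contribute +1 each, bonds to H or metals contribute −1 each, and C–C bonds contribute 0. Tallying each carbon:
C1: 2C, 1H, 1Cl → 0 − 1 + 1 = 0
C2: 3C, 1O → 0 + 1 = +1
C3: 2C, 1H, 1Br → 0 − 1 + 1 = 0
C4: 2C, 2H → 0 − 2 = -2
C5: 1C, 1H, 2O → 0 − 1 + 2 = +1
The most reduced carbon is C4 at -2.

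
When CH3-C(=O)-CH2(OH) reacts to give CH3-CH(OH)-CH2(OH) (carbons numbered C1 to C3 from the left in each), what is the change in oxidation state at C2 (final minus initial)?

Before: C2 has 2 bonds to C, 2 bonds to O → oxidation state +2.
After: C2 has 2 bonds to C, 1 bond to H, 1 bond to O → oxidation state 0.
Δ = 0 − (+2) = -2, so this is a reduction at C2.

-2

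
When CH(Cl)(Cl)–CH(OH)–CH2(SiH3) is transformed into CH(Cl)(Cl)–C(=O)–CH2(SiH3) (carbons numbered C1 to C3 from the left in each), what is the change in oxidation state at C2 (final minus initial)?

Before: C2 has 2 bonds to C, 1 bond to H, 1 bond to O → oxidation state 0.
After: C2 has 2 bonds to C, 2 bonds to O → oxidation state +2.
Δ = +2 − (0) = +2, so this is an oxidation at C2.

+2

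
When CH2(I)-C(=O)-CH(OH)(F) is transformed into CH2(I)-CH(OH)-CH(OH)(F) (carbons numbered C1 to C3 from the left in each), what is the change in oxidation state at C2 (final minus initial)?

Before: C2 has 2 bonds to C, 2 bonds to O → oxidation state +2.
After: C2 has 2 bonds to C, 1 bond to H, 1 bond to O → oxidation state 0.
Δ = 0 − (+2) = -2, so this is a reduction at C2.

-2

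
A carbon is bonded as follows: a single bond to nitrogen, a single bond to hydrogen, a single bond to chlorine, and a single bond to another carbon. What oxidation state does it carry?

+1

The carbon has one bond to C (0), one bond to N (+1), one bond to Cl (+1), one bond to H (-1).
Oxidation state = 0 + 1 + 1 − 1 = +1.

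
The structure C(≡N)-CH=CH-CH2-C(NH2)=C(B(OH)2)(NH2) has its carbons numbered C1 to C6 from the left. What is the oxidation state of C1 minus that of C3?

+4

C1: 1C, 3N → 0 + 3 = +3
C3: 3C, 1H → 0 − 1 = -1
Difference: +3 − (-1) = +4.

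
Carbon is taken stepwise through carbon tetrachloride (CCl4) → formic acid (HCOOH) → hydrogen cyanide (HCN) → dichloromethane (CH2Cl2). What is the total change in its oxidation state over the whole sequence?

-4

Carbon oxidation states along the series — carbon tetrachloride: +4, formic acid: +2, hydrogen cyanide: +2, dichloromethane: 0.
Net change = 0 − (+4) = -4.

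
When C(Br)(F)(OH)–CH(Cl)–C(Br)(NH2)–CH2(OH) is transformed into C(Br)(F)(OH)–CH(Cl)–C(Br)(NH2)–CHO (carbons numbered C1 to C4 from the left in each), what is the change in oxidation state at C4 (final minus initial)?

Before: C4 has 1 bond to C, 2 bonds to H, 1 bond to O → oxidation state -1.
After: C4 has 1 bond to C, 1 bond to H, 2 bonds to O → oxidation state +1.
Δ = +1 − (-1) = +2, so this is an oxidation at C4.

+2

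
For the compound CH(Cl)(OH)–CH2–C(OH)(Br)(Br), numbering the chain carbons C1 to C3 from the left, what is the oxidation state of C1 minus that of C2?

C1: 1C, 1H, 1O, 1Cl → 0 − 1 + 1 + 1 = +1
C2: 2C, 2H → 0 − 2 = -2
Difference: +1 − (-2) = +3.

+3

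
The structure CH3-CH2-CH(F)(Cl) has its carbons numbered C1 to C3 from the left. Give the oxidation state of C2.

Each bond to a more electronegative atom (O, N, halogen) counts +1, each bond to a less electronegative atom (H, metal, B, Si) counts −1, and each C–C bond counts 0.
C2 has one bond to C (0), one bond to C (0), one bond to H (-1), one bond to H (-1).
Oxidation state = 0 + 0 − 1 − 1 = -2.

-2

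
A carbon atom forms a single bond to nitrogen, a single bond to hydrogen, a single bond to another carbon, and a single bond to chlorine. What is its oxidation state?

+1

The carbon has one bond to C (0), one bond to H (-1), one bond to N (+1), one bond to Cl (+1).
Oxidation state = 0 − 1 + 1 + 1 = +1.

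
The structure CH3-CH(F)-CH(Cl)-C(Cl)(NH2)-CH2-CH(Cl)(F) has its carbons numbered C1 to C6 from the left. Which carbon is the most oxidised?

Tallying each carbon's bonds:
C1: 1C, 3H → 0 − 3 = -3
C2: 2C, 1H, 1F → 0 − 1 + 1 = 0
C3: 2C, 1H, 1Cl → 0 − 1 + 1 = 0
C4: 2C, 1N, 1Cl → 0 + 1 + 1 = +2
C5: 2C, 2H → 0 − 2 = -2
C6: 1C, 1H, 1F, 1Cl → 0 − 1 + 1 + 1 = +1
The most oxidised carbon is C4 at +2.

C4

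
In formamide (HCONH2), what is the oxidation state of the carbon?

+2

Assign +1 per bond to O/N/halogen, −1 per bond to H or an electropositive element, and 0 per bond to carbon.
The carbon has one bond to H (-1), a double bond to O (2×+1 = +2), one bond to N (+1).
Oxidation state = -1 + 2 + 1 = +2.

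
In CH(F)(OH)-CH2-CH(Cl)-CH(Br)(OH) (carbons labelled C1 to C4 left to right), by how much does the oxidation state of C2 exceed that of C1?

-3

C2: 2C, 2H → 0 − 2 = -2
C1: 1C, 1H, 1O, 1F → 0 − 1 + 1 + 1 = +1
Difference: -2 − (+1) = -3.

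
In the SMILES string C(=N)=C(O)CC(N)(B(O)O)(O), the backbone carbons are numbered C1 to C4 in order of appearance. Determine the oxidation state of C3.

C3 has one bond to C (0), one bond to C (0), one bond to H (-1), one bond to H (-1).
Oxidation state = 0 + 0 − 1 − 1 = -2.

-2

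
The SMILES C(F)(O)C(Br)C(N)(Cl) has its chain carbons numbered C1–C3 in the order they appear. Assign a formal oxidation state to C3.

+1

C3 has one bond to C (0), one bond to H (-1), one bond to N (+1), one bond to Cl (+1).
Oxidation state = 0 − 1 + 1 + 1 = +1.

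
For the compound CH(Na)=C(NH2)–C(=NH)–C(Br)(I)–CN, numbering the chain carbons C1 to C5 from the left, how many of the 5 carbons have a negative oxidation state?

Bonds to more-electronegative neighbours contribute +1 each, bonds to H or metals contribute −1 each, and C–C bonds contribute 0. Tallying each carbon:
C1: 2C, 1H, 1Na → 0 − 1 − 1 = -2
C2: 3C, 1N → 0 + 1 = +1
C3: 2C, 2N → 0 + 2 = +2
C4: 2C, 1Br, 1I → 0 + 1 + 1 = +2
C5: 1C, 3N → 0 + 3 = +3
1 carbon (C1) meets the condition.

1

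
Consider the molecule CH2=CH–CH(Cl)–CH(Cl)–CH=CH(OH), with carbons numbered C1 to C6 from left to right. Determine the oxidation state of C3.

0

Assign +1 per bond to O/N/halogen, −1 per bond to H or an electropositive element, and 0 per bond to carbon.
C3 has one bond to C (0), one bond to C (0), one bond to H (-1), one bond to Cl (+1).
Oxidation state = 0 + 0 − 1 + 1 = 0.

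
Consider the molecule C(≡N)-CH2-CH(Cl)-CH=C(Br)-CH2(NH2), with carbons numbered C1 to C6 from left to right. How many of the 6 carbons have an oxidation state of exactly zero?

Tallying each carbon's bonds:
C1: 1C, 3N → 0 + 3 = +3
C2: 2C, 2H → 0 − 2 = -2
C3: 2C, 1H, 1Cl → 0 − 1 + 1 = 0
C4: 3C, 1H → 0 − 1 = -1
C5: 3C, 1Br → 0 + 1 = +1
C6: 1C, 2H, 1N → 0 − 2 + 1 = -1
1 carbon (C3) meets the condition.

1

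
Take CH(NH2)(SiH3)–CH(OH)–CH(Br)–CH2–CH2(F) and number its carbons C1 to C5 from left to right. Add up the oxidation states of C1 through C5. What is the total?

-4

Each bond to a more electronegative atom (O, N, halogen) counts +1, each bond to a less electronegative atom (H, metal, B, Si) counts −1, and each C–C bond counts 0. Tallying each carbon:
C1: 1C, 1H, 1N, 1Si → 0 − 1 + 1 − 1 = -1
C2: 2C, 1H, 1O → 0 − 1 + 1 = 0
C3: 2C, 1H, 1Br → 0 − 1 + 1 = 0
C4: 2C, 2H → 0 − 2 = -2
C5: 1C, 2H, 1F → 0 − 2 + 1 = -1
Sum = -1 + 0 + 0 − 2 − 1 = -4.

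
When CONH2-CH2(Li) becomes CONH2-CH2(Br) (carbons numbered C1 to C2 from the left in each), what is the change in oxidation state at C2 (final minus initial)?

+2

Before: C2 has 1 bond to C, 2 bonds to H, 1 bond to Li → oxidation state -3.
After: C2 has 1 bond to C, 2 bonds to H, 1 bond to Br → oxidation state -1.
Δ = -1 − (-3) = +2, so this is an oxidation at C2.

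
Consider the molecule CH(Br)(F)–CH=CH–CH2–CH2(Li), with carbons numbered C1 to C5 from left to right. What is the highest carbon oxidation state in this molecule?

+1

Tallying each carbon's bonds:
C1: 1C, 1H, 1F, 1Br → 0 − 1 + 1 + 1 = +1
C2: 3C, 1H → 0 − 1 = -1
C3: 3C, 1H → 0 − 1 = -1
C4: 2C, 2H → 0 − 2 = -2
C5: 1C, 2H, 1Li → 0 − 2 − 1 = -3
The highest value is +1.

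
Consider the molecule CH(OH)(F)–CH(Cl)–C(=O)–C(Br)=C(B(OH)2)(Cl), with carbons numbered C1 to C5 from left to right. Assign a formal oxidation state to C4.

Bonds to more-electronegative neighbours contribute +1 each, bonds to H or metals contribute −1 each, and C–C bonds contribute 0.
C4 has one bond to C (0), a double bond to C (2×0 = 0), one bond to Br (+1).
Oxidation state = 0 + 0 + 1 = +1.

+1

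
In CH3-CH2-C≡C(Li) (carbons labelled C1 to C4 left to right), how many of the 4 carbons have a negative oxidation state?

3

Tallying each carbon's bonds:
C1: 1C, 3H → 0 − 3 = -3
C2: 2C, 2H → 0 − 2 = -2
C3: 4C → 0 = 0
C4: 3C, 1Li → 0 − 1 = -1
3 carbons (C1, C2, C4) meet the condition.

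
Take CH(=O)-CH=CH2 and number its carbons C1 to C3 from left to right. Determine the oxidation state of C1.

Assign +1 per bond to O/N/halogen, −1 per bond to H or an electropositive element, and 0 per bond to carbon.
C1 has one bond to C (0), one bond to H (-1), a double bond to O (2×+1 = +2).
Oxidation state = 0 − 1 + 2 = +1.

+1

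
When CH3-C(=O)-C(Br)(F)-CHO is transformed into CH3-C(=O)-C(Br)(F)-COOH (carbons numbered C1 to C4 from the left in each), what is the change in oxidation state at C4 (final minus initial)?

Before: C4 has 1 bond to C, 1 bond to H, 2 bonds to O → oxidation state +1.
After: C4 has 1 bond to C, 3 bonds to O → oxidation state +3.
Δ = +3 − (+1) = +2, so this is an oxidation at C4.

+2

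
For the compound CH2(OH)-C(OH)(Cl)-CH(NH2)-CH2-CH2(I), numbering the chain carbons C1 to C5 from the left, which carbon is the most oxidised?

C2

Assign +1 per bond to O/N/halogen, −1 per bond to H or an electropositive element, and 0 per bond to carbon. Tallying each carbon:
C1: 1C, 2H, 1O → 0 − 2 + 1 = -1
C2: 2C, 1O, 1Cl → 0 + 1 + 1 = +2
C3: 2C, 1H, 1N → 0 − 1 + 1 = 0
C4: 2C, 2H → 0 − 2 = -2
C5: 1C, 2H, 1I → 0 − 2 + 1 = -1
The most oxidised carbon is C2 at +2.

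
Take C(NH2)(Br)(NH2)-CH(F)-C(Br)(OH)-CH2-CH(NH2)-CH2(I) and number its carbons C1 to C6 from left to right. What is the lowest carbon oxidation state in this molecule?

Bonds to more-electronegative neighbours contribute +1 each, bonds to H or metals contribute −1 each, and C–C bonds contribute 0. Tallying each carbon:
C1: 1C, 2N, 1Br → 0 + 2 + 1 = +3
C2: 2C, 1H, 1F → 0 − 1 + 1 = 0
C3: 2C, 1O, 1Br → 0 + 1 + 1 = +2
C4: 2C, 2H → 0 − 2 = -2
C5: 2C, 1H, 1N → 0 − 1 + 1 = 0
C6: 1C, 2H, 1I → 0 − 2 + 1 = -1
The lowest value is -2.

-2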